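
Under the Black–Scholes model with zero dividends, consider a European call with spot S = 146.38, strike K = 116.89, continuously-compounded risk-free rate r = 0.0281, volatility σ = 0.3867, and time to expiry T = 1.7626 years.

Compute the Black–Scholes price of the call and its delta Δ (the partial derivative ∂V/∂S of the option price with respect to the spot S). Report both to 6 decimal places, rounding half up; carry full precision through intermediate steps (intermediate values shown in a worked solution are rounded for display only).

σ√T = 0.3867·√1.7626 = 0.513394
d₁ = (ln(S/K) + (r+σ²/2)T) / (σ√T) = (ln(146.38/116.89) + (0.0281+0.3867²/2)·1.7626) / 0.513394 = (0.224973 + 0.181316) / 0.513394 = 0.791377
d₂ = d₁ − σ√T = 0.791377 − 0.513394 = 0.277983
e^{−rT} = e^{−0.0281·1.7626} = 0.951678
N(d₁) = 0.785638,  N(d₂) = 0.609487
Call price V = S·N(d₁) − K·e^{−rT}·N(d₂) = 115.001699 − 67.800329 = 47.201370
Δ = N(d₁) = 0.785638

price = 47.201370
Δ = 0.785638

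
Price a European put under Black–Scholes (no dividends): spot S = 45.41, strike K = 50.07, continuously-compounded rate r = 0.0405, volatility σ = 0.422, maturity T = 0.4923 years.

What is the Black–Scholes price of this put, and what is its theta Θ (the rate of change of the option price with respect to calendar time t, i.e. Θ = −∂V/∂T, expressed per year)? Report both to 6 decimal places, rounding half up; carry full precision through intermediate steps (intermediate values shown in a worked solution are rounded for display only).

σ√T = 0.422·√0.4923 = 0.296092
d₁ = (ln(S/K) + (r+σ²/2)T) / (σ√T) = (ln(45.41/50.07) + (0.0405+0.422²/2)·0.4923) / 0.296092 = (-0.097690 + 0.063774) / 0.296092 = -0.114546
d₂ = d₁ − σ√T = -0.114546 − 0.296092 = -0.410638
e^{−rT} = e^{−0.0405·0.4923} = 0.980259
N(−d₁) = 0.545597,  N(−d₂) = 0.659331
Put price V = K·e^{−rT}·N(−d₂) − S·N(−d₁) = 32.361015 − 24.775580 = 7.585435
φ(d₁) = (1/√(2π))·e^{−d₁²/2} = 0.396334
Θ = −S·φ(d₁)·σ/(2√T) + r·K·e^{−rT}·N(−d₂) = −5.412276 + 1.310621 = -4.101655

price = 7.585435
Θ = -4.101655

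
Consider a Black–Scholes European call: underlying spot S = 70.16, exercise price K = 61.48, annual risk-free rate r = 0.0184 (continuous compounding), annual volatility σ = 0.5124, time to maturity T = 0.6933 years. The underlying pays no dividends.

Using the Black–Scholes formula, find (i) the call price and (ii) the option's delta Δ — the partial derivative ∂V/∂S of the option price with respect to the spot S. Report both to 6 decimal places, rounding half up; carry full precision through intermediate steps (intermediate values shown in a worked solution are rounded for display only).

price = 16.402383
Δ = 0.709789

σ√T = 0.5124·√0.6933 = 0.426648
d₁ = (ln(S/K) + (r+σ²/2)T) / (σ√T) = (ln(70.16/61.48) + (0.0184+0.5124²/2)·0.6933) / 0.426648 = (0.132066 + 0.103771) / 0.426648 = 0.552768
d₂ = d₁ − σ√T = 0.552768 − 0.426648 = 0.126120
e^{−rT} = e^{−0.0184·0.6933} = 0.987324
N(d₁) = 0.709789,  N(d₂) = 0.550182
Call price V = S·N(d₁) − K·e^{−rT}·N(d₂) = 49.798789 − 33.396405 = 16.402383
Δ = N(d₁) = 0.709789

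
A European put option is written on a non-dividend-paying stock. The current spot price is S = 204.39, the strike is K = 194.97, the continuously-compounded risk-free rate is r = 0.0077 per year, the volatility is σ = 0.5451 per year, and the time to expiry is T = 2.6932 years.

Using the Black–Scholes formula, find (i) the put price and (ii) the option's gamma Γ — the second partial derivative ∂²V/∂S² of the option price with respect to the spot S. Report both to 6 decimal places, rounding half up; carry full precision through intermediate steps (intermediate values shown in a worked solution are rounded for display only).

price = 61.737163
Γ = 0.001903

σ√T = 0.5451·√2.6932 = 0.894562
d₁ = (ln(S/K) + (r+σ²/2)T) / (σ√T) = (ln(204.39/194.97) + (0.0077+0.5451²/2)·2.6932) / 0.894562 = (0.047184 + 0.420858) / 0.894562 = 0.523209
d₂ = d₁ − σ√T = 0.523209 − 0.894562 = -0.371354
e^{−rT} = e^{−0.0077·2.6932} = 0.979476
N(−d₁) = 0.300415,  N(−d₂) = 0.644813
Put price V = K·e^{−rT}·N(−d₂) − S·N(−d₁) = 123.138896 − 61.401733 = 61.737163
φ(d₁) = (1/√(2π))·e^{−d₁²/2} = 0.347910
Γ = φ(d₁) / (S·σ·√T) = 0.001903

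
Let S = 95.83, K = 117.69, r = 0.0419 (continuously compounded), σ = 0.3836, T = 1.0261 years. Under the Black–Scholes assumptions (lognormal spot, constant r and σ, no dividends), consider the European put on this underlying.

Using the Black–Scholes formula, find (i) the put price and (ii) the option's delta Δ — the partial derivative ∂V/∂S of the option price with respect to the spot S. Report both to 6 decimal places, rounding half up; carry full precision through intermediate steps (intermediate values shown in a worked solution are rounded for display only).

price = 25.881736
Δ = -0.588571

σ√T = 0.3836·√1.0261 = 0.388574
d₁ = (ln(S/K) + (r+σ²/2)T) / (σ√T) = (ln(95.83/117.69) + (0.0419+0.3836²/2)·1.0261) / 0.388574 = (-0.205478 + 0.118488) / 0.388574 = -0.223870
d₂ = d₁ − σ√T = -0.223870 − 0.388574 = -0.612443
e^{−rT} = e^{−0.0419·1.0261} = 0.957918
N(−d₁) = 0.588571,  N(−d₂) = 0.729878
Put price V = K·e^{−rT}·N(−d₂) − S·N(−d₁) = 82.284463 − 56.402727 = 25.881736
Δ = −N(−d₁) = -0.588571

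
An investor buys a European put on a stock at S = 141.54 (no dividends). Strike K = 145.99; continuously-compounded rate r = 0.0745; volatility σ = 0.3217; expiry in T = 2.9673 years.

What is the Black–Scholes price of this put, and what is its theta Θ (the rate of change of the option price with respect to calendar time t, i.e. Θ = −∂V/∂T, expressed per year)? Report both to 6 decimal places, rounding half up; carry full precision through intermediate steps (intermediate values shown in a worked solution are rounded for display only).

price = 17.565310
Θ = -0.220106

σ√T = 0.3217·√2.9673 = 0.554156
d₁ = (ln(S/K) + (r+σ²/2)T) / (σ√T) = (ln(141.54/145.99) + (0.0745+0.3217²/2)·2.9673) / 0.554156 = (-0.030956 + 0.374608) / 0.554156 = 0.620137
d₂ = d₁ − σ√T = 0.620137 − 0.554156 = 0.065981
e^{−rT} = e^{−0.0745·2.9673} = 0.801665
N(−d₁) = 0.267584,  N(−d₂) = 0.473696
Put price V = K·e^{−rT}·N(−d₂) − S·N(−d₁) = 55.439129 − 37.873819 = 17.565310
φ(d₁) = (1/√(2π))·e^{−d₁²/2} = 0.329156
Θ = −S·φ(d₁)·σ/(2√T) + r·K·e^{−rT}·N(−d₂) = −4.350321 + 4.130215 = -0.220106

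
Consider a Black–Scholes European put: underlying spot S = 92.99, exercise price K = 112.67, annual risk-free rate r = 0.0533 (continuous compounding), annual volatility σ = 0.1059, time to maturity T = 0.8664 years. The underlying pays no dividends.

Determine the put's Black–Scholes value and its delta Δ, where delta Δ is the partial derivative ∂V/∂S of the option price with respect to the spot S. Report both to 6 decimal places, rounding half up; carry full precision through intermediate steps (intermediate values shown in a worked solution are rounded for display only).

price = 14.898079
Δ = -0.923606

σ√T = 0.1059·√0.8664 = 0.098572
d₁ = (ln(S/K) + (r+σ²/2)T) / (σ√T) = (ln(92.99/112.67) + (0.0533+0.1059²/2)·0.8664) / 0.098572 = (-0.191971 + 0.051037) / 0.098572 = -1.429750
d₂ = d₁ − σ√T = -1.429750 − 0.098572 = -1.528323
e^{−rT} = e^{−0.0533·0.8664} = 0.954871
N(−d₁) = 0.923606,  N(−d₂) = 0.936784
Put price V = K·e^{−rT}·N(−d₂) − S·N(−d₁) = 100.784167 − 85.886088 = 14.898079
Δ = −N(−d₁) = -0.923606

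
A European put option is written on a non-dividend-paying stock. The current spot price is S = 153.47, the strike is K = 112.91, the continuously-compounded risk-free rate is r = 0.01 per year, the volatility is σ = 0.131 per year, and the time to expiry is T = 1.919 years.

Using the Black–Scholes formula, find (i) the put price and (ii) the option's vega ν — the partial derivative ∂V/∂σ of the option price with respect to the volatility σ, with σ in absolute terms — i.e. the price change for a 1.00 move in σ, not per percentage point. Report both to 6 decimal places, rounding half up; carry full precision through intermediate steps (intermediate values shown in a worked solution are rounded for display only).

price = 0.339258
ν = 14.277722

σ√T = 0.131·√1.919 = 0.181472
d₁ = (ln(S/K) + (r+σ²/2)T) / (σ√T) = (ln(153.47/112.91) + (0.01+0.131²/2)·1.919) / 0.181472 = (0.306914 + 0.035656) / 0.181472 = 1.887733
d₂ = d₁ − σ√T = 1.887733 − 0.181472 = 1.706262
e^{−rT} = e^{−0.01·1.919} = 0.980993
N(−d₁) = 0.029531,  N(−d₂) = 0.043980
Put price V = K·e^{−rT}·N(−d₂) − S·N(−d₁) = 4.871364 − 4.532106 = 0.339258
φ(d₁) = (1/√(2π))·e^{−d₁²/2} = 0.067158
ν = S·φ(d₁)·√T = 14.277722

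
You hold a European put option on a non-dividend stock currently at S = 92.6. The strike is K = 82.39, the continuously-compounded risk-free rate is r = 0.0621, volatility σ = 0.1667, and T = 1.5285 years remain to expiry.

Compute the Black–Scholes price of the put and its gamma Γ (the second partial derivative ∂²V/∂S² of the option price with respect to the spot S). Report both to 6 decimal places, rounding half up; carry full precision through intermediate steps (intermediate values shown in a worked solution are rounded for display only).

price = 1.352572
Γ = 0.011034

σ√T = 0.1667·√1.5285 = 0.206095
d₁ = (ln(S/K) + (r+σ²/2)T) / (σ√T) = (ln(92.6/82.39) + (0.0621+0.1667²/2)·1.5285) / 0.206095 = (0.116825 + 0.116158) / 0.206095 = 1.130460
d₂ = d₁ − σ√T = 1.130460 − 0.206095 = 0.924364
e^{−rT} = e^{−0.0621·1.5285} = 0.909446
N(−d₁) = 0.129141,  N(−d₂) = 0.177648
Put price V = K·e^{−rT}·N(−d₂) − S·N(−d₁) = 13.311053 − 11.958481 = 1.352572
φ(d₁) = (1/√(2π))·e^{−d₁²/2} = 0.210576
Γ = φ(d₁) / (S·σ·√T) = 0.011034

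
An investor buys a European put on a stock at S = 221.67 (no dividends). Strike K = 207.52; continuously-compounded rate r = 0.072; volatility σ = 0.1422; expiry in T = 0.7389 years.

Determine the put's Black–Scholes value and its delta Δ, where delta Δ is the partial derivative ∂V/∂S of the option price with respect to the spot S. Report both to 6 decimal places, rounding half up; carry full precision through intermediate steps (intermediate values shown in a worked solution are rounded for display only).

σ√T = 0.1422·√0.7389 = 0.122234
d₁ = (ln(S/K) + (r+σ²/2)T) / (σ√T) = (ln(221.67/207.52) + (0.072+0.1422²/2)·0.7389) / 0.122234 = (0.065962 + 0.060671) / 0.122234 = 1.035991
d₂ = d₁ − σ√T = 1.035991 − 0.122234 = 0.913757
e^{−rT} = e^{−0.072·0.7389} = 0.948190
N(−d₁) = 0.150103,  N(−d₂) = 0.180422
Put price V = K·e^{−rT}·N(−d₂) − S·N(−d₁) = 35.501384 − 33.273363 = 2.228021
Δ = −N(−d₁) = -0.150103

price = 2.228021
Δ = -0.150103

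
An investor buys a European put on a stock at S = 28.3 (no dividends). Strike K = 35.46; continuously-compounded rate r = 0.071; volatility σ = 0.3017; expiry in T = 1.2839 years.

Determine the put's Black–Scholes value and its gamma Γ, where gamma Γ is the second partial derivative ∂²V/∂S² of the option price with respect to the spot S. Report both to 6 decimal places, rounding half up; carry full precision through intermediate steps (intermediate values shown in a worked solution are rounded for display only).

price = 6.462787
Γ = 0.040231

σ√T = 0.3017·√1.2839 = 0.341854
d₁ = (ln(S/K) + (r+σ²/2)T) / (σ√T) = (ln(28.3/35.46) + (0.071+0.3017²/2)·1.2839) / 0.341854 = (-0.225543 + 0.149589) / 0.341854 = -0.222184
d₂ = d₁ − σ√T = -0.222184 − 0.341854 = -0.564038
e^{−rT} = e^{−0.071·1.2839} = 0.912874
N(−d₁) = 0.587915,  N(−d₂) = 0.713636
Put price V = K·e^{−rT}·N(−d₂) − S·N(−d₁) = 23.100770 − 16.637983 = 6.462787
φ(d₁) = (1/√(2π))·e^{−d₁²/2} = 0.389216
Γ = φ(d₁) / (S·σ·√T) = 0.040231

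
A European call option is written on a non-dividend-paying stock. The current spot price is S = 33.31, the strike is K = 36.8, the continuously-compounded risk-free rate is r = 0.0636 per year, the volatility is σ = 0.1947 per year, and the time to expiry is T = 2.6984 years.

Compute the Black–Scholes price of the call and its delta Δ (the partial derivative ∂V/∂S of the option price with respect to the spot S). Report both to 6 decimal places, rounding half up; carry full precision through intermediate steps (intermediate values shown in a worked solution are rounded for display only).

σ√T = 0.1947·√2.6984 = 0.319830
d₁ = (ln(S/K) + (r+σ²/2)T) / (σ√T) = (ln(33.31/36.8) + (0.0636+0.1947²/2)·2.6984) / 0.319830 = (-0.099640 + 0.222764) / 0.319830 = 0.384966
d₂ = d₁ − σ√T = 0.384966 − 0.319830 = 0.065136
e^{−rT} = e^{−0.0636·2.6984} = 0.842301
N(d₁) = 0.649869,  N(d₂) = 0.525967
Call price V = S·N(d₁) − K·e^{−rT}·N(d₂) = 21.647126 − 16.303227 = 5.343898
Δ = N(d₁) = 0.649869

price = 5.343898
Δ = 0.649869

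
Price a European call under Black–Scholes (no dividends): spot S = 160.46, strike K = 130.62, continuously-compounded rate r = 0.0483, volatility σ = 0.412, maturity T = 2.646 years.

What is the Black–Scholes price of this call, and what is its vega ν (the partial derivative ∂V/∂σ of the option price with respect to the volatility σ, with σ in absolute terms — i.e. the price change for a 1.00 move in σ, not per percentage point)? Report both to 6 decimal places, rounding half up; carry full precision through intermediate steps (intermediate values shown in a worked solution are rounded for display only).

price = 63.070983
ν = 73.615411

σ√T = 0.412·√2.646 = 0.670181
d₁ = (ln(S/K) + (r+σ²/2)T) / (σ√T) = (ln(160.46/130.62) + (0.0483+0.412²/2)·2.646) / 0.670181 = (0.205752 + 0.352373) / 0.670181 = 0.832798
d₂ = d₁ − σ√T = 0.832798 − 0.670181 = 0.162617
e^{−rT} = e^{−0.0483·2.646} = 0.880028
N(d₁) = 0.797521,  N(d₂) = 0.564590
Call price V = S·N(d₁) − K·e^{−rT}·N(d₂) = 127.970168 − 64.899185 = 63.070983
φ(d₁) = (1/√(2π))·e^{−d₁²/2} = 0.282038
ν = S·φ(d₁)·√T = 73.615411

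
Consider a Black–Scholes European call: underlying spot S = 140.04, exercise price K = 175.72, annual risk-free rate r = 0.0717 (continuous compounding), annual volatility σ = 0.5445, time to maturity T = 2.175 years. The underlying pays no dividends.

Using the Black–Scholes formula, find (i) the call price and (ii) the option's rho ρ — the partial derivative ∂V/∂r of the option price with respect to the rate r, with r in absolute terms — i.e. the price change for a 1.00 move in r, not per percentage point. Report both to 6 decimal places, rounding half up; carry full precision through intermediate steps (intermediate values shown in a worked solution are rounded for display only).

σ√T = 0.5445·√2.175 = 0.803022
d₁ = (ln(S/K) + (r+σ²/2)T) / (σ√T) = (ln(140.04/175.72) + (0.0717+0.5445²/2)·2.175) / 0.803022 = (-0.226964 + 0.478370) / 0.803022 = 0.313075
d₂ = d₁ − σ√T = 0.313075 − 0.803022 = -0.489947
e^{−rT} = e^{−0.0717·2.175} = 0.855604
N(d₁) = 0.622888,  N(d₂) = 0.312086
Call price V = S·N(d₁) − K·e^{−rT}·N(d₂) = 87.229251 − 46.921058 = 40.308193
ρ = K·T·e^{−rT}·N(d₂) = 102.053302

price = 40.308193
ρ = 102.053302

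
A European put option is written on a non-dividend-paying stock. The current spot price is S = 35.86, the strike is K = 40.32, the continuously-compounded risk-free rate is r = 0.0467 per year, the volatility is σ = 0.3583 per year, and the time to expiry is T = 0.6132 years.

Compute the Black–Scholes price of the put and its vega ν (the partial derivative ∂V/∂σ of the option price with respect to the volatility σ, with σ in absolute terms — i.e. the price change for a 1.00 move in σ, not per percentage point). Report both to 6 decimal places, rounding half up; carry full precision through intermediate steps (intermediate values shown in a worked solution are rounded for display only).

price = 6.052386
ν = 11.031556

σ√T = 0.3583·√0.6132 = 0.280574
d₁ = (ln(S/K) + (r+σ²/2)T) / (σ√T) = (ln(35.86/40.32) + (0.0467+0.3583²/2)·0.6132) / 0.280574 = (-0.117225 + 0.067997) / 0.280574 = -0.175454
d₂ = d₁ − σ√T = -0.175454 − 0.280574 = -0.456028
e^{−rT} = e^{−0.0467·0.6132} = 0.971770
N(−d₁) = 0.569638,  N(−d₂) = 0.675815
Put price V = K·e^{−rT}·N(−d₂) − S·N(−d₁) = 26.479618 − 20.427231 = 6.052386
φ(d₁) = (1/√(2π))·e^{−d₁²/2} = 0.392849
ν = S·φ(d₁)·√T = 11.031556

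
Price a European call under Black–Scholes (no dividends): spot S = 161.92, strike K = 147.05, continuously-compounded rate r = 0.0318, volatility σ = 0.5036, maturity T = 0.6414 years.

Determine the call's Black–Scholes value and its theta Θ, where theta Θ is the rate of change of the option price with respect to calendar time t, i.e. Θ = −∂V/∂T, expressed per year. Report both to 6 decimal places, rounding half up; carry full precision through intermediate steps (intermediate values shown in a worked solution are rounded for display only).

price = 34.373483
Θ = -20.453719

σ√T = 0.5036·√0.6414 = 0.403320
d₁ = (ln(S/K) + (r+σ²/2)T) / (σ√T) = (ln(161.92/147.05) + (0.0318+0.5036²/2)·0.6414) / 0.403320 = (0.096330 + 0.101730) / 0.403320 = 0.491073
d₂ = d₁ − σ√T = 0.491073 − 0.403320 = 0.087753
e^{−rT} = e^{−0.0318·0.6414} = 0.979810
N(d₁) = 0.688313,  N(d₂) = 0.534963
Call price V = S·N(d₁) − K·e^{−rT}·N(d₂) = 111.451597 − 77.078114 = 34.373483
φ(d₁) = (1/√(2π))·e^{−d₁²/2} = 0.353626
Θ = −S·φ(d₁)·σ/(2√T) − r·K·e^{−rT}·N(d₂) = −18.002635 − 2.451084 = -20.453719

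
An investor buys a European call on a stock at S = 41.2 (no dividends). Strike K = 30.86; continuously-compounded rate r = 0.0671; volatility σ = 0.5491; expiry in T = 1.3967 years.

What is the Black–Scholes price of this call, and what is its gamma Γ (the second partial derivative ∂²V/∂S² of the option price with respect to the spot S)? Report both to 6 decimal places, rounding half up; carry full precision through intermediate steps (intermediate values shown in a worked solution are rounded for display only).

σ√T = 0.5491·√1.3967 = 0.648938
d₁ = (ln(S/K) + (r+σ²/2)T) / (σ√T) = (ln(41.2/30.86) + (0.0671+0.5491²/2)·1.3967) / 0.648938 = (0.288977 + 0.304279) / 0.648938 = 0.914196
d₂ = d₁ − σ√T = 0.914196 − 0.648938 = 0.265258
e^{−rT} = e^{−0.0671·1.3967} = 0.910539
N(d₁) = 0.819693,  N(d₂) = 0.604595
Call price V = S·N(d₁) − K·e^{−rT}·N(d₂) = 33.771351 − 16.988645 = 16.782706
φ(d₁) = (1/√(2π))·e^{−d₁²/2} = 0.262681
Γ = φ(d₁) / (S·σ·√T) = 0.009825

price = 16.782706
Γ = 0.009825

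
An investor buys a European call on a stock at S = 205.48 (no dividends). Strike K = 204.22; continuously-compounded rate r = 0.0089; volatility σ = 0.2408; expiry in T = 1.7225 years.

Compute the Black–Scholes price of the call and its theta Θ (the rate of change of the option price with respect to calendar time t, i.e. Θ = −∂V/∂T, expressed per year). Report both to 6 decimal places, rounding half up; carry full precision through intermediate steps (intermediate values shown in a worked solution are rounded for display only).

price = 27.767242
Θ = -8.161291

σ√T = 0.2408·√1.7225 = 0.316036
d₁ = (ln(S/K) + (r+σ²/2)T) / (σ√T) = (ln(205.48/204.22) + (0.0089+0.2408²/2)·1.7225) / 0.316036 = (0.006151 + 0.065270) / 0.316036 = 0.225988
d₂ = d₁ − σ√T = 0.225988 − 0.316036 = -0.090047
e^{−rT} = e^{−0.0089·1.7225} = 0.984787
N(d₁) = 0.589395,  N(d₂) = 0.464125
Call price V = S·N(d₁) − K·e^{−rT}·N(d₂) = 121.108836 − 93.341594 = 27.767242
φ(d₁) = (1/√(2π))·e^{−d₁²/2} = 0.388884
Θ = −S·φ(d₁)·σ/(2√T) − r·K·e^{−rT}·N(d₂) = −7.330551 − 0.830740 = -8.161291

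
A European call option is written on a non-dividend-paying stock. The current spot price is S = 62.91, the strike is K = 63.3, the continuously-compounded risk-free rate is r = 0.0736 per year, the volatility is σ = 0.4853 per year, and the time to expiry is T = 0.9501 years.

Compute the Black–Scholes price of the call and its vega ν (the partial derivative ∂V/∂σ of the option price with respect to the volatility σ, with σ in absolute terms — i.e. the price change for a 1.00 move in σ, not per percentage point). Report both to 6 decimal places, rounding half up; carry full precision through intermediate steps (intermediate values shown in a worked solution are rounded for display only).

price = 13.443038
ν = 22.833944

σ√T = 0.4853·√0.9501 = 0.473037
d₁ = (ln(S/K) + (r+σ²/2)T) / (σ√T) = (ln(62.91/63.3) + (0.0736+0.4853²/2)·0.9501) / 0.473037 = (-0.006180 + 0.181809) / 0.473037 = 0.371280
d₂ = d₁ − σ√T = 0.371280 − 0.473037 = -0.101757
e^{−rT} = e^{−0.0736·0.9501} = 0.932462
N(d₁) = 0.644785,  N(d₂) = 0.459475
Call price V = S·N(d₁) − K·e^{−rT}·N(d₂) = 40.563455 − 27.120417 = 13.443038
φ(d₁) = (1/√(2π))·e^{−d₁²/2} = 0.372372
ν = S·φ(d₁)·√T = 22.833944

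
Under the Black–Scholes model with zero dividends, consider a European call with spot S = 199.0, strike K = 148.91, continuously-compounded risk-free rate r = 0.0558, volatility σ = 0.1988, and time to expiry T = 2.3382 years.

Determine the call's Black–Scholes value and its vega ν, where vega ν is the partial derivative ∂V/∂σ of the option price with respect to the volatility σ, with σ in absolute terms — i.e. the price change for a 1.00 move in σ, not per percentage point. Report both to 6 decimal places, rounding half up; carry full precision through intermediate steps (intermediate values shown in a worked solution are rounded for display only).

price = 70.155097
ν = 37.369755

σ√T = 0.1988·√2.3382 = 0.303989
d₁ = (ln(S/K) + (r+σ²/2)T) / (σ√T) = (ln(199.0/148.91) + (0.0558+0.1988²/2)·2.3382) / 0.303989 = (0.289963 + 0.176676) / 0.303989 = 1.535054
d₂ = d₁ − σ√T = 1.535054 − 0.303989 = 1.231065
e^{−rT} = e^{−0.0558·2.3382} = 0.877681
N(d₁) = 0.937615,  N(d₂) = 0.890851
Call price V = S·N(d₁) − K·e^{−rT}·N(d₂) = 186.585327 − 116.430231 = 70.155097
φ(d₁) = (1/√(2π))·e^{−d₁²/2} = 0.122808
ν = S·φ(d₁)·√T = 37.369755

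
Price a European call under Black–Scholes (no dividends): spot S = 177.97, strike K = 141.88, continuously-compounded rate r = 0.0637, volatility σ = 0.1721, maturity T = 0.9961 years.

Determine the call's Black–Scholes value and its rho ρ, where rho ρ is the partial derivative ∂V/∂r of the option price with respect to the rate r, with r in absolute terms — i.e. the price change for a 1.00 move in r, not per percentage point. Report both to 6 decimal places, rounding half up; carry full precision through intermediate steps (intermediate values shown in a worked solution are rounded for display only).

σ√T = 0.1721·√0.9961 = 0.171764
d₁ = (ln(S/K) + (r+σ²/2)T) / (σ√T) = (ln(177.97/141.88) + (0.0637+0.1721²/2)·0.9961) / 0.171764 = (0.226633 + 0.078203) / 0.171764 = 1.774739
d₂ = d₁ − σ√T = 1.774739 − 0.171764 = 1.602975
e^{−rT} = e^{−0.0637·0.9961} = 0.938520
N(d₁) = 0.962029,  N(d₂) = 0.945530
Call price V = S·N(d₁) − K·e^{−rT}·N(d₂) = 171.212389 − 125.904072 = 45.308317
ρ = K·T·e^{−rT}·N(d₂) = 125.413046

price = 45.308317
ρ = 125.413046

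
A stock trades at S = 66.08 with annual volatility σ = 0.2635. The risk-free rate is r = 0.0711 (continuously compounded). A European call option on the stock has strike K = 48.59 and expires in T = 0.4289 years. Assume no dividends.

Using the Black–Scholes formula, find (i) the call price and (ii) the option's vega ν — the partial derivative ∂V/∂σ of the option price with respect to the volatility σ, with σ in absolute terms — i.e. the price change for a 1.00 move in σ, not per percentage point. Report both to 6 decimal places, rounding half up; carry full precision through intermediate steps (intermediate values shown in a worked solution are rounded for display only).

σ√T = 0.2635·√0.4289 = 0.172567
d₁ = (ln(S/K) + (r+σ²/2)T) / (σ√T) = (ln(66.08/48.59) + (0.0711+0.2635²/2)·0.4289) / 0.172567 = (0.307448 + 0.045385) / 0.172567 = 2.044610
d₂ = d₁ − σ√T = 2.044610 − 0.172567 = 1.872043
e^{−rT} = e^{−0.0711·0.4289} = 0.969965
N(d₁) = 0.979553,  N(d₂) = 0.969400
Call price V = S·N(d₁) − K·e^{−rT}·N(d₂) = 64.728884 − 45.688409 = 19.040475
φ(d₁) = (1/√(2π))·e^{−d₁²/2} = 0.049333
ν = S·φ(d₁)·√T = 2.134958

price = 19.040475
ν = 2.134958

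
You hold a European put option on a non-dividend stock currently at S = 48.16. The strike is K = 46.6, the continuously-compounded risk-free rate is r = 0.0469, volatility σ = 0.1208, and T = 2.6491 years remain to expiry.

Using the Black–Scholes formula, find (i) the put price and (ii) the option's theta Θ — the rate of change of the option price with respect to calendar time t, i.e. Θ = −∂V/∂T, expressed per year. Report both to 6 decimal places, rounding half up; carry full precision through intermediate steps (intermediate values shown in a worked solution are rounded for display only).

price = 1.050356
Θ = -0.010149

σ√T = 0.1208·√2.6491 = 0.196615
d₁ = (ln(S/K) + (r+σ²/2)T) / (σ√T) = (ln(48.16/46.6) + (0.0469+0.1208²/2)·2.6491) / 0.196615 = (0.032928 + 0.143571) / 0.196615 = 0.897693
d₂ = d₁ − σ√T = 0.897693 − 0.196615 = 0.701078
e^{−rT} = e^{−0.0469·2.6491} = 0.883165
N(−d₁) = 0.184675,  N(−d₂) = 0.241627
Put price V = K·e^{−rT}·N(−d₂) − S·N(−d₁) = 9.944283 − 8.893927 = 1.050356
φ(d₁) = (1/√(2π))·e^{−d₁²/2} = 0.266638
Θ = −S·φ(d₁)·σ/(2√T) + r·K·e^{−rT}·N(−d₂) = −0.476536 + 0.466387 = -0.010149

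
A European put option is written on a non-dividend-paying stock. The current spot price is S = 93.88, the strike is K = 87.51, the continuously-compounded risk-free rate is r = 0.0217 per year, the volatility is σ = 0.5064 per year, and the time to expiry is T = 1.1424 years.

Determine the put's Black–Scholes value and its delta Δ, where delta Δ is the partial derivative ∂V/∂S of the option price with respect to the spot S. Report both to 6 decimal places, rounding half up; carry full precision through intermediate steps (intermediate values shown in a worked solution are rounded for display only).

σ√T = 0.5064·√1.1424 = 0.541256
d₁ = (ln(S/K) + (r+σ²/2)T) / (σ√T) = (ln(93.88/87.51) + (0.0217+0.5064²/2)·1.1424) / 0.541256 = (0.070264 + 0.171269) / 0.541256 = 0.446246
d₂ = d₁ − σ√T = 0.446246 − 0.541256 = -0.095010
e^{−rT} = e^{−0.0217·1.1424} = 0.975515
N(−d₁) = 0.327710,  N(−d₂) = 0.537847
Put price V = K·e^{−rT}·N(−d₂) − S·N(−d₁) = 45.914500 − 30.765388 = 15.149111
Δ = −N(−d₁) = -0.327710

price = 15.149111
Δ = -0.327710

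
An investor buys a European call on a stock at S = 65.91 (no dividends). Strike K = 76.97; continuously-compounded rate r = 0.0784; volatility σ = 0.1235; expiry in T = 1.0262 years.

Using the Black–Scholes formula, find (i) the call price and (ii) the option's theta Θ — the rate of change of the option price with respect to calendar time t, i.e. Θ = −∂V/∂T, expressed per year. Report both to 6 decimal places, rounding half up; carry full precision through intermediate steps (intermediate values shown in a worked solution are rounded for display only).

σ√T = 0.1235·√1.0262 = 0.125107
d₁ = (ln(S/K) + (r+σ²/2)T) / (σ√T) = (ln(65.91/76.97) + (0.0784+0.1235²/2)·1.0262) / 0.125107 = (-0.155126 + 0.088280) / 0.125107 = -0.534305
d₂ = d₁ − σ√T = -0.534305 − 0.125107 = -0.659413
e^{−rT} = e^{−0.0784·1.0262} = 0.922697
N(d₁) = 0.296565,  N(d₂) = 0.254815
Call price V = S·N(d₁) − K·e^{−rT}·N(d₂) = 19.546608 − 18.096990 = 1.449618
φ(d₁) = (1/√(2π))·e^{−d₁²/2} = 0.345874
Θ = −S·φ(d₁)·σ/(2√T) − r·K·e^{−rT}·N(d₂) = −1.389603 − 1.418804 = -2.808407

price = 1.449618
Θ = -2.808407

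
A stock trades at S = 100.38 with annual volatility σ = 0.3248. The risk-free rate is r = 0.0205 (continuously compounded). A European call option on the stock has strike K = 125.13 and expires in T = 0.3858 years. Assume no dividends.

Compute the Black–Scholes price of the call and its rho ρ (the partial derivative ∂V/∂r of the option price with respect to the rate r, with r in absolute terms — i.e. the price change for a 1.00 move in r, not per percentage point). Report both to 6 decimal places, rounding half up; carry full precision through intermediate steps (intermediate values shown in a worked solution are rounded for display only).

σ√T = 0.3248·√0.3858 = 0.201742
d₁ = (ln(S/K) + (r+σ²/2)T) / (σ√T) = (ln(100.38/125.13) + (0.0205+0.3248²/2)·0.3858) / 0.201742 = (-0.220390 + 0.028259) / 0.201742 = -0.952360
d₂ = d₁ − σ√T = -0.952360 − 0.201742 = -1.154102
e^{−rT} = e^{−0.0205·0.3858} = 0.992122
N(d₁) = 0.170457,  N(d₂) = 0.124229
Call price V = S·N(d₁) − K·e^{−rT}·N(d₂) = 17.110502 − 15.422336 = 1.688166
ρ = K·T·e^{−rT}·N(d₂) = 5.949937

price = 1.688166
ρ = 5.949937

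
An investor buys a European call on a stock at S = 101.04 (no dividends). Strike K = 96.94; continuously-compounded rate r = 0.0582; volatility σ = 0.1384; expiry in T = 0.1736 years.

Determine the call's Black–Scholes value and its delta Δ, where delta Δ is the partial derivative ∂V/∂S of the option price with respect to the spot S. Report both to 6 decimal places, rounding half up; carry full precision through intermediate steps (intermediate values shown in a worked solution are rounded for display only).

price = 5.651379
Δ = 0.821842

σ√T = 0.1384·√0.1736 = 0.057665
d₁ = (ln(S/K) + (r+σ²/2)T) / (σ√T) = (ln(101.04/96.94) + (0.0582+0.1384²/2)·0.1736) / 0.057665 = (0.041424 + 0.011766) / 0.057665 = 0.922406
d₂ = d₁ − σ√T = 0.922406 − 0.057665 = 0.864741
e^{−rT} = e^{−0.0582·0.1736} = 0.989947
N(d₁) = 0.821842,  N(d₂) = 0.806410
Call price V = S·N(d₁) − K·e^{−rT}·N(d₂) = 83.038876 − 77.387497 = 5.651379
Δ = N(d₁) = 0.821842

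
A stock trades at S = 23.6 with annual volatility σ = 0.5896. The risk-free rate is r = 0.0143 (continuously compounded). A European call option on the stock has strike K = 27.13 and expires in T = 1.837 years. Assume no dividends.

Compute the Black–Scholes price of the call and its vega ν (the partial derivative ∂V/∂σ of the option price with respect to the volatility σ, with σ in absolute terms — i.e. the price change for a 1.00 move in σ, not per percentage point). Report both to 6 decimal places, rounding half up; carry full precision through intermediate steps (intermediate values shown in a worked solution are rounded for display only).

price = 6.427365
ν = 12.343052

σ√T = 0.5896·√1.837 = 0.799120
d₁ = (ln(S/K) + (r+σ²/2)T) / (σ√T) = (ln(23.6/27.13) + (0.0143+0.5896²/2)·1.837) / 0.799120 = (-0.139393 + 0.345566) / 0.799120 = 0.257999
d₂ = d₁ − σ√T = 0.257999 − 0.799120 = -0.541121
e^{−rT} = e^{−0.0143·1.837} = 0.974073
N(d₁) = 0.601796,  N(d₂) = 0.294212
Call price V = S·N(d₁) − K·e^{−rT}·N(d₂) = 14.202389 − 7.775024 = 6.427365
φ(d₁) = (1/√(2π))·e^{−d₁²/2} = 0.385883
ν = S·φ(d₁)·√T = 12.343052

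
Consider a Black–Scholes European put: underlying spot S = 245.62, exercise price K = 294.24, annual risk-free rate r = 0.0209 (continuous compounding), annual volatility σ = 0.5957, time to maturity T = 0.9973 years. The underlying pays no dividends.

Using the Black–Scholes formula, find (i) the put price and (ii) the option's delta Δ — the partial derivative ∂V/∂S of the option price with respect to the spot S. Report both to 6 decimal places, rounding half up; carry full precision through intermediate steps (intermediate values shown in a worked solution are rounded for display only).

price = 85.862059
Δ = -0.488478

σ√T = 0.5957·√0.9973 = 0.594895
d₁ = (ln(S/K) + (r+σ²/2)T) / (σ√T) = (ln(245.62/294.24) + (0.0209+0.5957²/2)·0.9973) / 0.594895 = (-0.180610 + 0.197794) / 0.594895 = 0.028885
d₂ = d₁ − σ√T = 0.028885 − 0.594895 = -0.566010
e^{−rT} = e^{−0.0209·0.9973} = 0.979372
N(−d₁) = 0.488478,  N(−d₂) = 0.714307
Put price V = K·e^{−rT}·N(−d₂) − S·N(−d₁) = 205.842051 − 119.979992 = 85.862059
Δ = −N(−d₁) = -0.488478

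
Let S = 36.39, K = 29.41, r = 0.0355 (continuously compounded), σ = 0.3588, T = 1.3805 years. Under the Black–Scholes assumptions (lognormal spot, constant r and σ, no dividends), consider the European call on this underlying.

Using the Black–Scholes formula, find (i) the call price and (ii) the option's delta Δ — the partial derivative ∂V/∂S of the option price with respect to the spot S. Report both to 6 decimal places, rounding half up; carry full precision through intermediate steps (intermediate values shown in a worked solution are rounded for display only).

price = 10.552200
Δ = 0.797350

σ√T = 0.3588·√1.3805 = 0.421571
d₁ = (ln(S/K) + (r+σ²/2)T) / (σ√T) = (ln(36.39/29.41) + (0.0355+0.3588²/2)·1.3805) / 0.421571 = (0.212959 + 0.137869) / 0.421571 = 0.832192
d₂ = d₁ − σ√T = 0.832192 − 0.421571 = 0.410621
e^{−rT} = e^{−0.0355·1.3805} = 0.952174
N(d₁) = 0.797350,  N(d₂) = 0.659325
Call price V = S·N(d₁) − K·e^{−rT}·N(d₂) = 29.015558 − 18.463358 = 10.552200
Δ = N(d₁) = 0.797350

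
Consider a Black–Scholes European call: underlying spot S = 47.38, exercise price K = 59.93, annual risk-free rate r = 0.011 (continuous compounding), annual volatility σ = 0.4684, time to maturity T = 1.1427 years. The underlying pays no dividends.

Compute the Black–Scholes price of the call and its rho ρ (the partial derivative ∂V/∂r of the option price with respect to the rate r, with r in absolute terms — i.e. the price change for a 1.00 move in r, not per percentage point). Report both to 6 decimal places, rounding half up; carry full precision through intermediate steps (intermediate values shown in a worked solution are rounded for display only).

price = 5.628148
ρ = 16.478689

σ√T = 0.4684·√1.1427 = 0.500706
d₁ = (ln(S/K) + (r+σ²/2)T) / (σ√T) = (ln(47.38/59.93) + (0.011+0.4684²/2)·1.1427) / 0.500706 = (-0.234977 + 0.137923) / 0.500706 = -0.193834
d₂ = d₁ − σ√T = -0.193834 − 0.500706 = -0.694540
e^{−rT} = e^{−0.011·1.1427} = 0.987509
N(d₁) = 0.423153,  N(d₂) = 0.243672
Call price V = S·N(d₁) − K·e^{−rT}·N(d₂) = 20.048984 − 14.420836 = 5.628148
ρ = K·T·e^{−rT}·N(d₂) = 16.478689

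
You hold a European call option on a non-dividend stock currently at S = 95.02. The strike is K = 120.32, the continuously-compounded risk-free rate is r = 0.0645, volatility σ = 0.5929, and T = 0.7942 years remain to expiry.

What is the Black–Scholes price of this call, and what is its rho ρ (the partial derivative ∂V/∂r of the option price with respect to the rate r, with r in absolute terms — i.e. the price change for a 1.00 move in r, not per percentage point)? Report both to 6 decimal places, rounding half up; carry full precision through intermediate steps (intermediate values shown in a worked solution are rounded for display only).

σ√T = 0.5929·√0.7942 = 0.528380
d₁ = (ln(S/K) + (r+σ²/2)T) / (σ√T) = (ln(95.02/120.32) + (0.0645+0.5929²/2)·0.7942) / 0.528380 = (-0.236067 + 0.190819) / 0.528380 = -0.085637
d₂ = d₁ − σ√T = -0.085637 − 0.528380 = -0.614017
e^{−rT} = e^{−0.0645·0.7942} = 0.950064
N(d₁) = 0.465878,  N(d₂) = 0.269602
Call price V = S·N(d₁) − K·e^{−rT}·N(d₂) = 44.267682 − 30.818671 = 13.449011
ρ = K·T·e^{−rT}·N(d₂) = 24.476189

price = 13.449011
ρ = 24.476189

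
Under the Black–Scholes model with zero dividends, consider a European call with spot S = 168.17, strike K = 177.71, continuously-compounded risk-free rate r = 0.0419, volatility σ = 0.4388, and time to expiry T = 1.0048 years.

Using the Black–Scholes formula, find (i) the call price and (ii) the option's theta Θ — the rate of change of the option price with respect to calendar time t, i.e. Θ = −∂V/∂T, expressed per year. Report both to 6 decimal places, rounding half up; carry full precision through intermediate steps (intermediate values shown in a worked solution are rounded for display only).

price = 28.372254
Θ = -17.286974

σ√T = 0.4388·√1.0048 = 0.439852
d₁ = (ln(S/K) + (r+σ²/2)T) / (σ√T) = (ln(168.17/177.71) + (0.0419+0.4388²/2)·1.0048) / 0.439852 = (-0.055178 + 0.138836) / 0.439852 = 0.190197
d₂ = d₁ − σ√T = 0.190197 − 0.439852 = -0.249655
e^{−rT} = e^{−0.0419·1.0048} = 0.958773
N(d₁) = 0.575422,  N(d₂) = 0.401427
Call price V = S·N(d₁) − K·e^{−rT}·N(d₂) = 96.768793 − 68.396539 = 28.372254
φ(d₁) = (1/√(2π))·e^{−d₁²/2} = 0.391791
Θ = −S·φ(d₁)·σ/(2√T) − r·K·e^{−rT}·N(d₂) = −14.421159 − 2.865815 = -17.286974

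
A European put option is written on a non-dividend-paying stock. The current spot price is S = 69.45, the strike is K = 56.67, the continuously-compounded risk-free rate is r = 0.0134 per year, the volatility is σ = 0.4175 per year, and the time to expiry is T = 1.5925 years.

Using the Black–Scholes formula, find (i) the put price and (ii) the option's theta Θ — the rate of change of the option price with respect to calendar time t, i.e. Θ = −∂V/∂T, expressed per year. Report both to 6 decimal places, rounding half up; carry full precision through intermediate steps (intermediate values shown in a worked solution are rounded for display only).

price = 7.120328
Θ = -3.288977

σ√T = 0.4175·√1.5925 = 0.526861
d₁ = (ln(S/K) + (r+σ²/2)T) / (σ√T) = (ln(69.45/56.67) + (0.0134+0.4175²/2)·1.5925) / 0.526861 = (0.203362 + 0.160131) / 0.526861 = 0.689922
d₂ = d₁ − σ√T = 0.689922 − 0.526861 = 0.163060
e^{−rT} = e^{−0.0134·1.5925} = 0.978887
N(−d₁) = 0.245122,  N(−d₂) = 0.435235
Put price V = K·e^{−rT}·N(−d₂) − S·N(−d₁) = 24.144032 − 17.023703 = 7.120328
φ(d₁) = (1/√(2π))·e^{−d₁²/2} = 0.314449
Θ = −S·φ(d₁)·σ/(2√T) + r·K·e^{−rT}·N(−d₂) = −3.612507 + 0.323530 = -3.288977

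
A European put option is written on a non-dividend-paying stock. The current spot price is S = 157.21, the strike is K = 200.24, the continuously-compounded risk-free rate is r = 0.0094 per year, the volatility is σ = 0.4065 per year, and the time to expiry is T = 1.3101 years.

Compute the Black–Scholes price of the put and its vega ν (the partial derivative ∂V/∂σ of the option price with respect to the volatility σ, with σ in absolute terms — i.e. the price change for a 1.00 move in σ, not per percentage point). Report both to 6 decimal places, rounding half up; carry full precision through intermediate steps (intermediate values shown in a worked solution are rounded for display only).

price = 56.748966
ν = 69.384884

σ√T = 0.4065·√1.3101 = 0.465278
d₁ = (ln(S/K) + (r+σ²/2)T) / (σ√T) = (ln(157.21/200.24) + (0.0094+0.4065²/2)·1.3101) / 0.465278 = (-0.241934 + 0.120557) / 0.465278 = -0.260870
d₂ = d₁ − σ√T = -0.260870 − 0.465278 = -0.726149
e^{−rT} = e^{−0.0094·1.3101} = 0.987761
N(−d₁) = 0.602904,  N(−d₂) = 0.766126
Put price V = K·e^{−rT}·N(−d₂) − S·N(−d₁) = 151.531462 − 94.782496 = 56.748966
φ(d₁) = (1/√(2π))·e^{−d₁²/2} = 0.385596
ν = S·φ(d₁)·√T = 69.384884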